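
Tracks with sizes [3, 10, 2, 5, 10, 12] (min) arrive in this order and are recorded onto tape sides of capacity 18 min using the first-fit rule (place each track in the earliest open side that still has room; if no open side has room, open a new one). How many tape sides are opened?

  3 → side 1 (new)  [load 3/18]
  10 → side 1  [load 13/18]
  2 → side 1  [load 15/18]
  5 → side 2 (new)  [load 5/18]
  10 → side 2  [load 15/18]
  12 → side 3 (new)  [load 12/18]
3 tape sides opened.

3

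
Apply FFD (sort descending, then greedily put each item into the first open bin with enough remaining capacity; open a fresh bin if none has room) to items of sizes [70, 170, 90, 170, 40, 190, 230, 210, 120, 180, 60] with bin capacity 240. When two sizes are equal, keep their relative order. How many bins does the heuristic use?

Sorted descending: 230, 210, 190, 180, 170, 170, 120, 90, 70, 60, 40.
  230 → bin 1 (new)  [load 230/240]
  210 → bin 2 (new)  [load 210/240]
  190 → bin 3 (new)  [load 190/240]
  180 → bin 4 (new)  [load 180/240]
  170 → bin 5 (new)  [load 170/240]
  170 → bin 6 (new)  [load 170/240]
  120 → bin 7 (new)  [load 120/240]
  90 → bin 7  [load 210/240]
  70 → bin 5  [load 240/240]
  60 → bin 4  [load 240/240]
  40 → bin 3  [load 230/240]
7 bins opened.

7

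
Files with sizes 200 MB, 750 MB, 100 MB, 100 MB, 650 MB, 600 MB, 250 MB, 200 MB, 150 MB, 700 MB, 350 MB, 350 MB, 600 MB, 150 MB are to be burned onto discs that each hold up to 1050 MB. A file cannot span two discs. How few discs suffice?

5

Total = 750 + 700 + 650 + 600 + 600 + 350 + 350 + 250 + 200 + 200 + 150 + 150 + 100 + 100 = 5150 MB.
Lower bound: ⌈5150/1050⌉ = 5 discs.
A packing using 5 discs:
  disc 1: 750 + 250 = 1000
  disc 2: 700 + 350 = 1050
  disc 3: 650 + 350 = 1000
  disc 4: 600 + 200 + 150 + 100 = 1050
  disc 5: 600 + 200 + 150 + 100 = 1050
This matches the lower bound, so 5 is optimal.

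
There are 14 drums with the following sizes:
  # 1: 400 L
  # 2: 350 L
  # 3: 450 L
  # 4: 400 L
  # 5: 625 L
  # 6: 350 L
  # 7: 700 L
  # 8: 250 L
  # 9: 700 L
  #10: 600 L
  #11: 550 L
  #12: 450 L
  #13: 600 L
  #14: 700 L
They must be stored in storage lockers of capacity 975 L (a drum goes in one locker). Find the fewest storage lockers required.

9

Total = 700 + 700 + 700 + 625 + 600 + 600 + 550 + 450 + 450 + 400 + 400 + 350 + 350 + 250 = 7125 L.
Lower bound: ⌈7125/975⌉ = 8 storage lockers.
A packing using 9 storage lockers:
  locker 1: 700 + 250 = 950
  locker 2: 700 = 700
  locker 3: 700 = 700
  locker 4: 625 + 350 = 975
  locker 5: 600 + 350 = 950
  locker 6: 600 = 600
  locker 7: 550 + 400 = 950
  locker 8: 450 + 450 = 900
  locker 9: 400 = 400
No arrangement into 8 storage lockers stays within capacity, so 9 is optimal.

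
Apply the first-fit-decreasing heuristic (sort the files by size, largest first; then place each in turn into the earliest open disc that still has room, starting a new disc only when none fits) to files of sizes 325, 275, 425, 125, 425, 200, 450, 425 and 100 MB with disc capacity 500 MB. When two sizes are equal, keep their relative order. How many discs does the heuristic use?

Sorted descending: 450, 425, 425, 425, 325, 275, 200, 125, 100.
  450 → disc 1 (new)  [load 450/500]
  425 → disc 2 (new)  [load 425/500]
  425 → disc 3 (new)  [load 425/500]
  425 → disc 4 (new)  [load 425/500]
  325 → disc 5 (new)  [load 325/500]
  275 → disc 6 (new)  [load 275/500]
  200 → disc 6  [load 475/500]
  125 → disc 5  [load 450/500]
  100 → disc 7 (new)  [load 100/500]
7 discs opened.

7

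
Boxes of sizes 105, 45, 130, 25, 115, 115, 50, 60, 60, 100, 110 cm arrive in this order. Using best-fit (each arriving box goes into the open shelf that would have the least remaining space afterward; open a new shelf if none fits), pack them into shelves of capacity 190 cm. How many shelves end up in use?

  105 → shelf 1 (new)  [load 105/190]
  45 → shelf 1  [load 150/190]
  130 → shelf 2 (new)  [load 130/190]
  25 → shelf 1  [load 175/190]
  115 → shelf 3 (new)  [load 115/190]
  115 → shelf 4 (new)  [load 115/190]
  50 → shelf 2  [load 180/190]
  60 → shelf 3  [load 175/190]
  60 → shelf 4  [load 175/190]
  100 → shelf 5 (new)  [load 100/190]
  110 → shelf 6 (new)  [load 110/190]
6 shelves opened.

6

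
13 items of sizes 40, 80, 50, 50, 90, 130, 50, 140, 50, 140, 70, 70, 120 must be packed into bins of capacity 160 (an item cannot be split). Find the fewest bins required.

Total = 140 + 140 + 130 + 120 + 90 + 80 + 70 + 70 + 50 + 50 + 50 + 50 + 40 = 1080.
Lower bound: ⌈1080/160⌉ = 7 bins.
A packing using 8 bins:
  bin 1: 140 = 140
  bin 2: 140 = 140
  bin 3: 130 = 130
  bin 4: 120 + 40 = 160
  bin 5: 90 + 70 = 160
  bin 6: 80 + 70 = 150
  bin 7: 50 + 50 + 50 = 150
  bin 8: 50 = 50
No arrangement into 7 bins stays within capacity, so 8 is optimal.

8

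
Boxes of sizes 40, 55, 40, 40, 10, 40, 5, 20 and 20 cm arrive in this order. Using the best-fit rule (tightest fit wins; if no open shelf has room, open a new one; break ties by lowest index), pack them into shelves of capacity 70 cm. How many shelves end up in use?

  40 → shelf 1 (new)  [load 40/70]
  55 → shelf 2 (new)  [load 55/70]
  40 → shelf 3 (new)  [load 40/70]
  40 → shelf 4 (new)  [load 40/70]
  10 → shelf 2  [load 65/70]
  40 → shelf 5 (new)  [load 40/70]
  5 → shelf 2  [load 70/70]
  20 → shelf 1  [load 60/70]
  20 → shelf 3  [load 60/70]
5 shelves opened.

5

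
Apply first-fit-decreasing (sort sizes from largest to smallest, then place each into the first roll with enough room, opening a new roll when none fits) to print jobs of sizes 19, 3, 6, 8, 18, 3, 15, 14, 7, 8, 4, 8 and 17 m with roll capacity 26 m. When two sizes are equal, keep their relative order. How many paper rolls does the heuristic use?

6

Sorted descending: 19, 18, 17, 15, 14, 8, 8, 8, 7, 6, 4, 3, 3.
  19 → roll 1 (new)  [load 19/26]
  18 → roll 2 (new)  [load 18/26]
  17 → roll 3 (new)  [load 17/26]
  15 → roll 4 (new)  [load 15/26]
  14 → roll 5 (new)  [load 14/26]
  8 → roll 2  [load 26/26]
  8 → roll 3  [load 25/26]
  8 → roll 4  [load 23/26]
  7 → roll 1  [load 26/26]
  6 → roll 5  [load 20/26]
  4 → roll 5  [load 24/26]
  3 → roll 4  [load 26/26]
  3 → roll 6 (new)  [load 3/26]
6 paper rolls opened.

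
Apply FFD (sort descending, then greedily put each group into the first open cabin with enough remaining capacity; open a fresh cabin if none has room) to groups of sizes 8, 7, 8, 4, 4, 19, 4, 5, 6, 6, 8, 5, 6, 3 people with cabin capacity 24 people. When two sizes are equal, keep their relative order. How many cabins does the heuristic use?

4

Sorted descending: 19, 8, 8, 8, 7, 6, 6, 6, 5, 5, 4, 4, 4, 3.
  19 → cabin 1 (new)  [load 19/24]
  8 → cabin 2 (new)  [load 8/24]
  8 → cabin 2  [load 16/24]
  8 → cabin 2  [load 24/24]
  7 → cabin 3 (new)  [load 7/24]
  6 → cabin 3  [load 13/24]
  6 → cabin 3  [load 19/24]
  6 → cabin 4 (new)  [load 6/24]
  5 → cabin 1  [load 24/24]
  5 → cabin 3  [load 24/24]
  4 → cabin 4  [load 10/24]
  4 → cabin 4  [load 14/24]
  4 → cabin 4  [load 18/24]
  3 → cabin 4  [load 21/24]
4 cabins opened.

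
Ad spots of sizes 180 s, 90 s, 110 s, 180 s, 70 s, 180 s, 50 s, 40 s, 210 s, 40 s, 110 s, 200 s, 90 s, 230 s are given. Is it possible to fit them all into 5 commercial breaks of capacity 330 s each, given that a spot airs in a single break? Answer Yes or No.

Total = 1780 s; ⌈1780/330⌉ = 6.
At least 6 commercial breaks are required, but only 5 are allowed.

No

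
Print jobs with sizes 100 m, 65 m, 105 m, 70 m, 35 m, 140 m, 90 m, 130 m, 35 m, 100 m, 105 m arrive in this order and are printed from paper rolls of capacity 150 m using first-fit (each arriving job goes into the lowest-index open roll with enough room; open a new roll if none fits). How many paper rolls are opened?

  100 → roll 1 (new)  [load 100/150]
  65 → roll 2 (new)  [load 65/150]
  105 → roll 3 (new)  [load 105/150]
  70 → roll 2  [load 135/150]
  35 → roll 1  [load 135/150]
  140 → roll 4 (new)  [load 140/150]
  90 → roll 5 (new)  [load 90/150]
  130 → roll 6 (new)  [load 130/150]
  35 → roll 3  [load 140/150]
  100 → roll 7 (new)  [load 100/150]
  105 → roll 8 (new)  [load 105/150]
8 paper rolls opened.

8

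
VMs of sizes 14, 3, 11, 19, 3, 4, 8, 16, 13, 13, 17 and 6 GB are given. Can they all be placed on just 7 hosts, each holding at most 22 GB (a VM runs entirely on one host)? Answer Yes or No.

A valid assignment using 7 hosts:
  host 1: 19 + 3 = 22
  host 2: 17 + 4 = 21
  host 3: 16 + 6 = 22
  host 4: 14 + 8 = 22
  host 5: 13 + 3 = 16
  host 6: 13 = 13
  host 7: 11 = 11
Every load is within 22 GB, so 7 hosts suffice.

Yes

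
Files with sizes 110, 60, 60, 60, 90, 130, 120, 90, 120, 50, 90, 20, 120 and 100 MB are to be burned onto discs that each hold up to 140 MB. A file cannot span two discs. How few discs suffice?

Total = 130 + 120 + 120 + 120 + 110 + 100 + 90 + 90 + 90 + 60 + 60 + 60 + 50 + 20 = 1220 MB.
Lower bound: ⌈1220/140⌉ = 9 discs.
A packing using 11 discs:
  disc 1: 130 = 130
  disc 2: 120 + 20 = 140
  disc 3: 120 = 120
  disc 4: 120 = 120
  disc 5: 110 = 110
  disc 6: 100 = 100
  disc 7: 90 + 50 = 140
  disc 8: 90 = 90
  disc 9: 90 = 90
  disc 10: 60 + 60 = 120
  disc 11: 60 = 60
No arrangement into 10 discs stays within capacity, so 11 is optimal.

11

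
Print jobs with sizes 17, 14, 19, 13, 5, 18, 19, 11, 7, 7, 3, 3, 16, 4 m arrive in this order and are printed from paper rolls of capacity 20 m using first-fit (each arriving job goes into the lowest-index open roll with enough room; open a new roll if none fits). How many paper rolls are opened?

9

  17 → roll 1 (new)  [load 17/20]
  14 → roll 2 (new)  [load 14/20]
  19 → roll 3 (new)  [load 19/20]
  13 → roll 4 (new)  [load 13/20]
  5 → roll 2  [load 19/20]
  18 → roll 5 (new)  [load 18/20]
  19 → roll 6 (new)  [load 19/20]
  11 → roll 7 (new)  [load 11/20]
  7 → roll 4  [load 20/20]
  7 → roll 7  [load 18/20]
  3 → roll 1  [load 20/20]
  3 → roll 8 (new)  [load 3/20]
  16 → roll 8  [load 19/20]
  4 → roll 9 (new)  [load 4/20]
9 paper rolls opened.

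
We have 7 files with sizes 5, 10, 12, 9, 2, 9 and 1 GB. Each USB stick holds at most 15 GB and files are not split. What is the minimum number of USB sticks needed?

Total = 12 + 10 + 9 + 9 + 5 + 2 + 1 = 48 GB.
Lower bound: ⌈48/15⌉ = 4 USB sticks.
A packing using 4 USB sticks:
  USB stick 1: 12 + 2 + 1 = 15
  USB stick 2: 10 + 5 = 15
  USB stick 3: 9 = 9
  USB stick 4: 9 = 9
This matches the lower bound, so 4 is optimal.

4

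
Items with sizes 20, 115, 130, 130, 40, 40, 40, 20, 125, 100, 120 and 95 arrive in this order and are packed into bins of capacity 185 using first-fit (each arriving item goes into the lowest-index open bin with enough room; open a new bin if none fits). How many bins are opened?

  20 → bin 1 (new)  [load 20/185]
  115 → bin 1  [load 135/185]
  130 → bin 2 (new)  [load 130/185]
  130 → bin 3 (new)  [load 130/185]
  40 → bin 1  [load 175/185]
  40 → bin 2  [load 170/185]
  40 → bin 3  [load 170/185]
  20 → bin 4 (new)  [load 20/185]
  125 → bin 4  [load 145/185]
  100 → bin 5 (new)  [load 100/185]
  120 → bin 6 (new)  [load 120/185]
  95 → bin 7 (new)  [load 95/185]
7 bins opened.

7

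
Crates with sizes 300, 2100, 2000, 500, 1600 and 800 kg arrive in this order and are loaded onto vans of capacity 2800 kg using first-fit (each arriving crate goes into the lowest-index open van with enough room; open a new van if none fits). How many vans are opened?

  300 → van 1 (new)  [load 300/2800]
  2100 → van 1  [load 2400/2800]
  2000 → van 2 (new)  [load 2000/2800]
  500 → van 2  [load 2500/2800]
  1600 → van 3 (new)  [load 1600/2800]
  800 → van 3  [load 2400/2800]
3 vans opened.

3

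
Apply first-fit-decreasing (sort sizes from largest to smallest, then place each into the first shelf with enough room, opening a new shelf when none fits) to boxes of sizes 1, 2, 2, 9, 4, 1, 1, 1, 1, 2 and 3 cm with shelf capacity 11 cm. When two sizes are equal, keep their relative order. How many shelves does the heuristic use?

3

Sorted descending: 9, 4, 3, 2, 2, 2, 1, 1, 1, 1, 1.
  9 → shelf 1 (new)  [load 9/11]
  4 → shelf 2 (new)  [load 4/11]
  3 → shelf 2  [load 7/11]
  2 → shelf 1  [load 11/11]
  2 → shelf 2  [load 9/11]
  2 → shelf 2  [load 11/11]
  1 → shelf 3 (new)  [load 1/11]
  1 → shelf 3  [load 2/11]
  1 → shelf 3  [load 3/11]
  1 → shelf 3  [load 4/11]
  1 → shelf 3  [load 5/11]
3 shelves opened.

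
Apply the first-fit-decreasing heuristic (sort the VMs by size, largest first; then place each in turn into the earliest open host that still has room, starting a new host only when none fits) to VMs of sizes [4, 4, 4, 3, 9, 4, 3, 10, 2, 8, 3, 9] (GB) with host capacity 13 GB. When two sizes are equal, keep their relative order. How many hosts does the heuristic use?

5

Sorted descending: 10, 9, 9, 8, 4, 4, 4, 4, 3, 3, 3, 2.
  10 → host 1 (new)  [load 10/13]
  9 → host 2 (new)  [load 9/13]
  9 → host 3 (new)  [load 9/13]
  8 → host 4 (new)  [load 8/13]
  4 → host 2  [load 13/13]
  4 → host 3  [load 13/13]
  4 → host 4  [load 12/13]
  4 → host 5 (new)  [load 4/13]
  3 → host 1  [load 13/13]
  3 → host 5  [load 7/13]
  3 → host 5  [load 10/13]
  2 → host 5  [load 12/13]
5 hosts opened.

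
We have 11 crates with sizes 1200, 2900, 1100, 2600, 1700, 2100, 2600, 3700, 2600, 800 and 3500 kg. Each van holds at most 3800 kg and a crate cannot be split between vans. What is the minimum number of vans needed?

Total = 3700 + 3500 + 2900 + 2600 + 2600 + 2600 + 2100 + 1700 + 1200 + 1100 + 800 = 24800 kg.
Lower bound: ⌈24800/3800⌉ = 7 vans.
A packing using 7 vans:
  van 1: 3700 = 3700
  van 2: 3500 = 3500
  van 3: 2900 + 800 = 3700
  van 4: 2600 + 1200 = 3800
  van 5: 2600 + 1100 = 3700
  van 6: 2600 = 2600
  van 7: 2100 + 1700 = 3800
This matches the lower bound, so 7 is optimal.

7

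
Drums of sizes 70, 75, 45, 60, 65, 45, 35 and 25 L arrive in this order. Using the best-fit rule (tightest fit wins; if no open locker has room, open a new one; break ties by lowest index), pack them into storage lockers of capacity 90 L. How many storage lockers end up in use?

6

  70 → locker 1 (new)  [load 70/90]
  75 → locker 2 (new)  [load 75/90]
  45 → locker 3 (new)  [load 45/90]
  60 → locker 4 (new)  [load 60/90]
  65 → locker 5 (new)  [load 65/90]
  45 → locker 3  [load 90/90]
  35 → locker 6 (new)  [load 35/90]
  25 → locker 5  [load 90/90]
6 storage lockers opened.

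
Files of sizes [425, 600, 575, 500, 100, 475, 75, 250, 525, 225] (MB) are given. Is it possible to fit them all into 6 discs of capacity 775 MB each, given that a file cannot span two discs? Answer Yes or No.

Yes

A valid assignment using 6 discs:
  disc 1: 600 + 100 + 75 = 775
  disc 2: 575 = 575
  disc 3: 525 + 250 = 775
  disc 4: 500 + 225 = 725
  disc 5: 475 = 475
  disc 6: 425 = 425
Every load is within 775 MB, so 6 discs suffice.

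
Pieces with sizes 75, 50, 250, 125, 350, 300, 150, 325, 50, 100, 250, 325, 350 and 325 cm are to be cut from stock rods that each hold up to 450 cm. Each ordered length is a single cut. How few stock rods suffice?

Total = 350 + 350 + 325 + 325 + 325 + 300 + 250 + 250 + 150 + 125 + 100 + 75 + 50 + 50 = 3025 cm.
Lower bound: ⌈3025/450⌉ = 7 stock rods.
Also, 8 pieces each exceed 225 cm, and no two of those can share a stock rod, so at least 8 stock rods are needed.
A packing using 8 stock rods:
  stock rod 1: 350 + 100 = 450
  stock rod 2: 350 + 75 = 425
  stock rod 3: 325 + 125 = 450
  stock rod 4: 325 + 50 + 50 = 425
  stock rod 5: 325 = 325
  stock rod 6: 300 + 150 = 450
  stock rod 7: 250 = 250
  stock rod 8: 250 = 250
This matches the lower bound, so 8 is optimal.

8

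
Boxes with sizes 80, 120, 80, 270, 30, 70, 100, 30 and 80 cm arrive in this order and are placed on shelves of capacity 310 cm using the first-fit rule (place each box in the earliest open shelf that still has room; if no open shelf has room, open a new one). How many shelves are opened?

  80 → shelf 1 (new)  [load 80/310]
  120 → shelf 1  [load 200/310]
  80 → shelf 1  [load 280/310]
  270 → shelf 2 (new)  [load 270/310]
  30 → shelf 1  [load 310/310]
  70 → shelf 3 (new)  [load 70/310]
  100 → shelf 3  [load 170/310]
  30 → shelf 2  [load 300/310]
  80 → shelf 3  [load 250/310]
3 shelves opened.

3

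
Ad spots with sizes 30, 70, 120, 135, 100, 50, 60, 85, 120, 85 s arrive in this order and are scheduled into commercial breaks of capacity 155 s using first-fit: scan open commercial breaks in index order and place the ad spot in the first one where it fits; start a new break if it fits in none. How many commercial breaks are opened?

  30 → break 1 (new)  [load 30/155]
  70 → break 1  [load 100/155]
  120 → break 2 (new)  [load 120/155]
  135 → break 3 (new)  [load 135/155]
  100 → break 4 (new)  [load 100/155]
  50 → break 1  [load 150/155]
  60 → break 5 (new)  [load 60/155]
  85 → break 5  [load 145/155]
  120 → break 6 (new)  [load 120/155]
  85 → break 7 (new)  [load 85/155]
7 commercial breaks opened.

7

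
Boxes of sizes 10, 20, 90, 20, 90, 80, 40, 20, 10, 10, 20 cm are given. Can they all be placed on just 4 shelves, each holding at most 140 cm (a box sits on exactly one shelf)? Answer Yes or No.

A valid assignment using 3 shelves:
  shelf 1: 90 + 40 + 10 = 140
  shelf 2: 90 + 20 + 20 + 10 = 140
  shelf 3: 80 + 20 + 20 + 10 = 130
That uses only 3 ≤ 4, so 4 shelves are enough.

Yes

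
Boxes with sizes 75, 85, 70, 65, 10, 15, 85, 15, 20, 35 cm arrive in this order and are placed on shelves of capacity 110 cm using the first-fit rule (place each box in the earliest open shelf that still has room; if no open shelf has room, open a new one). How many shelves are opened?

5

  75 → shelf 1 (new)  [load 75/110]
  85 → shelf 2 (new)  [load 85/110]
  70 → shelf 3 (new)  [load 70/110]
  65 → shelf 4 (new)  [load 65/110]
  10 → shelf 1  [load 85/110]
  15 → shelf 1  [load 100/110]
  85 → shelf 5 (new)  [load 85/110]
  15 → shelf 2  [load 100/110]
  20 → shelf 3  [load 90/110]
  35 → shelf 4  [load 100/110]
5 shelves opened.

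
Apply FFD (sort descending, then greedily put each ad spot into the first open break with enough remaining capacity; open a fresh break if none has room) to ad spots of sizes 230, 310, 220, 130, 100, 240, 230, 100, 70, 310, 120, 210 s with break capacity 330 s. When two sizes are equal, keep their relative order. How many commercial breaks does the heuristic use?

Sorted descending: 310, 310, 240, 230, 230, 220, 210, 130, 120, 100, 100, 70.
  310 → break 1 (new)  [load 310/330]
  310 → break 2 (new)  [load 310/330]
  240 → break 3 (new)  [load 240/330]
  230 → break 4 (new)  [load 230/330]
  230 → break 5 (new)  [load 230/330]
  220 → break 6 (new)  [load 220/330]
  210 → break 7 (new)  [load 210/330]
  130 → break 8 (new)  [load 130/330]
  120 → break 7  [load 330/330]
  100 → break 4  [load 330/330]
  100 → break 5  [load 330/330]
  70 → break 3  [load 310/330]
8 commercial breaks opened.

8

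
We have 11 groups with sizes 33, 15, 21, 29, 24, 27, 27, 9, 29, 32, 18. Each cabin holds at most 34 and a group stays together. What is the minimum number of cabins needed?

Total = 33 + 32 + 29 + 29 + 27 + 27 + 24 + 21 + 18 + 15 + 9 = 264.
Lower bound: ⌈264/34⌉ = 8 cabins.
Also, 9 groups each exceed 17, and no two of those can share a cabin, so at least 9 cabins are needed.
A packing using 9 cabins:
  cabin 1: 33 = 33
  cabin 2: 32 = 32
  cabin 3: 29 = 29
  cabin 4: 29 = 29
  cabin 5: 27 = 27
  cabin 6: 27 = 27
  cabin 7: 24 + 9 = 33
  cabin 8: 21 = 21
  cabin 9: 18 + 15 = 33
This matches the lower bound, so 9 is optimal.

9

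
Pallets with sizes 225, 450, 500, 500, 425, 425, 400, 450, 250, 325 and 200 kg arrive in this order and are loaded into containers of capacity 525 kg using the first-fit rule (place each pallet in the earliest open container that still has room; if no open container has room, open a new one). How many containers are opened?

  225 → container 1 (new)  [load 225/525]
  450 → container 2 (new)  [load 450/525]
  500 → container 3 (new)  [load 500/525]
  500 → container 4 (new)  [load 500/525]
  425 → container 5 (new)  [load 425/525]
  425 → container 6 (new)  [load 425/525]
  400 → container 7 (new)  [load 400/525]
  450 → container 8 (new)  [load 450/525]
  250 → container 1  [load 475/525]
  325 → container 9 (new)  [load 325/525]
  200 → container 9  [load 525/525]
9 containers opened.

9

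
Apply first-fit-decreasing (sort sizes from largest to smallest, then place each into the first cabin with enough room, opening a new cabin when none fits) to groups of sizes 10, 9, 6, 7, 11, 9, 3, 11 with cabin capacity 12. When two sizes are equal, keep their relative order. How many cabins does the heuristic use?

7

Sorted descending: 11, 11, 10, 9, 9, 7, 6, 3.
  11 → cabin 1 (new)  [load 11/12]
  11 → cabin 2 (new)  [load 11/12]
  10 → cabin 3 (new)  [load 10/12]
  9 → cabin 4 (new)  [load 9/12]
  9 → cabin 5 (new)  [load 9/12]
  7 → cabin 6 (new)  [load 7/12]
  6 → cabin 7 (new)  [load 6/12]
  3 → cabin 4  [load 12/12]
7 cabins opened.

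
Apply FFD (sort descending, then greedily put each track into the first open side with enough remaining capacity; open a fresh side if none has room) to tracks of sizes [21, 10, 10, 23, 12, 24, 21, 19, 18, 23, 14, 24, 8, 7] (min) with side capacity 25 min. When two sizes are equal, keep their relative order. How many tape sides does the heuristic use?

11

Sorted descending: 24, 24, 23, 23, 21, 21, 19, 18, 14, 12, 10, 10, 8, 7.
  24 → side 1 (new)  [load 24/25]
  24 → side 2 (new)  [load 24/25]
  23 → side 3 (new)  [load 23/25]
  23 → side 4 (new)  [load 23/25]
  21 → side 5 (new)  [load 21/25]
  21 → side 6 (new)  [load 21/25]
  19 → side 7 (new)  [load 19/25]
  18 → side 8 (new)  [load 18/25]
  14 → side 9 (new)  [load 14/25]
  12 → side 10 (new)  [load 12/25]
  10 → side 9  [load 24/25]
  10 → side 10  [load 22/25]
  8 → side 11 (new)  [load 8/25]
  7 → side 8  [load 25/25]
11 tape sides opened.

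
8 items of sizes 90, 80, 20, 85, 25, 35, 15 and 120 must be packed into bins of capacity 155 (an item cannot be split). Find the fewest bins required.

4

Total = 120 + 90 + 85 + 80 + 35 + 25 + 20 + 15 = 470.
Lower bound: ⌈470/155⌉ = 4 bins.
A packing using 4 bins:
  bin 1: 120 + 35 = 155
  bin 2: 90 + 25 + 20 + 15 = 150
  bin 3: 85 = 85
  bin 4: 80 = 80
This matches the lower bound, so 4 is optimal.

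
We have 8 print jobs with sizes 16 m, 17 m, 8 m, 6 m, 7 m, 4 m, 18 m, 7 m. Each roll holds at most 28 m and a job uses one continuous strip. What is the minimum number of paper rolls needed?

4

Total = 18 + 17 + 16 + 8 + 7 + 7 + 6 + 4 = 83 m.
Lower bound: ⌈83/28⌉ = 3 paper rolls.
A packing using 4 paper rolls:
  roll 1: 18 + 8 = 26
  roll 2: 17 + 7 + 4 = 28
  roll 3: 16 + 7 = 23
  roll 4: 6 = 6
No arrangement into 3 paper rolls stays within capacity, so 4 is optimal.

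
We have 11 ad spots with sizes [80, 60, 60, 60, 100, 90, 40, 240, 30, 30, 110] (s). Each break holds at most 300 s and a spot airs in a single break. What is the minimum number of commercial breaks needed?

3

Total = 240 + 110 + 100 + 90 + 80 + 60 + 60 + 60 + 40 + 30 + 30 = 900 s.
Lower bound: ⌈900/300⌉ = 3 commercial breaks.
A packing using 3 commercial breaks:
  break 1: 240 + 60 = 300
  break 2: 110 + 100 + 90 = 300
  break 3: 80 + 60 + 60 + 40 + 30 + 30 = 300
This matches the lower bound, so 3 is optimal.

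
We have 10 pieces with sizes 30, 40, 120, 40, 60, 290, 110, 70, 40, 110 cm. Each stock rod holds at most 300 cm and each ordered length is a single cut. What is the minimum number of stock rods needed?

Total = 290 + 120 + 110 + 110 + 70 + 60 + 40 + 40 + 40 + 30 = 910 cm.
Lower bound: ⌈910/300⌉ = 4 stock rods.
A packing using 4 stock rods:
  stock rod 1: 290 = 290
  stock rod 2: 120 + 110 + 70 = 300
  stock rod 3: 110 + 60 + 40 + 40 + 40 = 290
  stock rod 4: 30 = 30
This matches the lower bound, so 4 is optimal.

4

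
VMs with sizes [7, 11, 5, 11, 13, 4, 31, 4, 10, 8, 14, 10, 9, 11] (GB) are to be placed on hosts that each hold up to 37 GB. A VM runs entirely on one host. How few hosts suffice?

Total = 31 + 14 + 13 + 11 + 11 + 11 + 10 + 10 + 9 + 8 + 7 + 5 + 4 + 4 = 148 GB.
Lower bound: ⌈148/37⌉ = 4 hosts.
A packing using 5 hosts:
  host 1: 31 + 5 = 36
  host 2: 14 + 13 + 10 = 37
  host 3: 11 + 11 + 11 + 4 = 37
  host 4: 10 + 9 + 8 + 7 = 34
  host 5: 4 = 4
No arrangement into 4 hosts stays within capacity, so 5 is optimal.

5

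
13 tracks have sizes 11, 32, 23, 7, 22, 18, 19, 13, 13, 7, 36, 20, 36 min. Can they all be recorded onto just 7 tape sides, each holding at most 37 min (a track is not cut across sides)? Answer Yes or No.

Total = 257 min; ⌈257/37⌉ = 7.
The bound of 7 does not rule out 7, but exhaustive search shows no assignment into 7 tape sides of capacity 37 min exists — the minimum is 8.

No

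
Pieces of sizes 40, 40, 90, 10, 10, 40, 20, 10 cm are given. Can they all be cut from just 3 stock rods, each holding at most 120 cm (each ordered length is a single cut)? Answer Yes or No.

A valid assignment using 3 stock rods:
  stock rod 1: 90 + 20 + 10 = 120
  stock rod 2: 40 + 40 + 40 = 120
  stock rod 3: 10 + 10 = 20
Every load is within 120 cm, so 3 stock rods suffice.

Yes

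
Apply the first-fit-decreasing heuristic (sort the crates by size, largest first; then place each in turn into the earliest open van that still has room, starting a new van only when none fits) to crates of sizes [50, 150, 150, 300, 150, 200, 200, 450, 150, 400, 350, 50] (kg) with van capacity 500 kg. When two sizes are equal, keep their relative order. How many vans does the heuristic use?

6

Sorted descending: 450, 400, 350, 300, 200, 200, 150, 150, 150, 150, 50, 50.
  450 → van 1 (new)  [load 450/500]
  400 → van 2 (new)  [load 400/500]
  350 → van 3 (new)  [load 350/500]
  300 → van 4 (new)  [load 300/500]
  200 → van 4  [load 500/500]
  200 → van 5 (new)  [load 200/500]
  150 → van 3  [load 500/500]
  150 → van 5  [load 350/500]
  150 → van 5  [load 500/500]
  150 → van 6 (new)  [load 150/500]
  50 → van 1  [load 500/500]
  50 → van 2  [load 450/500]
6 vans opened.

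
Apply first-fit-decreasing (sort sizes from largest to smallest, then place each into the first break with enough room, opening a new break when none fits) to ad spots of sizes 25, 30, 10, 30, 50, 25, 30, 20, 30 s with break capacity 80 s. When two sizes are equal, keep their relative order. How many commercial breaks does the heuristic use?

4

Sorted descending: 50, 30, 30, 30, 30, 25, 25, 20, 10.
  50 → break 1 (new)  [load 50/80]
  30 → break 1  [load 80/80]
  30 → break 2 (new)  [load 30/80]
  30 → break 2  [load 60/80]
  30 → break 3 (new)  [load 30/80]
  25 → break 3  [load 55/80]
  25 → break 3  [load 80/80]
  20 → break 2  [load 80/80]
  10 → break 4 (new)  [load 10/80]
4 commercial breaks opened.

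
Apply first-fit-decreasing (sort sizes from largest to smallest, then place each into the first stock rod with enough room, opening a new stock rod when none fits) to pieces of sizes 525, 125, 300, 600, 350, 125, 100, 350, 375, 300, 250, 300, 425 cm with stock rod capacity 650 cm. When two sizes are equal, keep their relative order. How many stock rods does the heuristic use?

7

Sorted descending: 600, 525, 425, 375, 350, 350, 300, 300, 300, 250, 125, 125, 100.
  600 → stock rod 1 (new)  [load 600/650]
  525 → stock rod 2 (new)  [load 525/650]
  425 → stock rod 3 (new)  [load 425/650]
  375 → stock rod 4 (new)  [load 375/650]
  350 → stock rod 5 (new)  [load 350/650]
  350 → stock rod 6 (new)  [load 350/650]
  300 → stock rod 5  [load 650/650]
  300 → stock rod 6  [load 650/650]
  300 → stock rod 7 (new)  [load 300/650]
  250 → stock rod 4  [load 625/650]
  125 → stock rod 2  [load 650/650]
  125 → stock rod 3  [load 550/650]
  100 → stock rod 3  [load 650/650]
7 stock rods opened.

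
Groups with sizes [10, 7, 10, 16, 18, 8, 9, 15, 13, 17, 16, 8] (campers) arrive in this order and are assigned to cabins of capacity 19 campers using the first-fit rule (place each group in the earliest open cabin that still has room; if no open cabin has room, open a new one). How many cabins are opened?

9

  10 → cabin 1 (new)  [load 10/19]
  7 → cabin 1  [load 17/19]
  10 → cabin 2 (new)  [load 10/19]
  16 → cabin 3 (new)  [load 16/19]
  18 → cabin 4 (new)  [load 18/19]
  8 → cabin 2  [load 18/19]
  9 → cabin 5 (new)  [load 9/19]
  15 → cabin 6 (new)  [load 15/19]
  13 → cabin 7 (new)  [load 13/19]
  17 → cabin 8 (new)  [load 17/19]
  16 → cabin 9 (new)  [load 16/19]
  8 → cabin 5  [load 17/19]
9 cabins opened.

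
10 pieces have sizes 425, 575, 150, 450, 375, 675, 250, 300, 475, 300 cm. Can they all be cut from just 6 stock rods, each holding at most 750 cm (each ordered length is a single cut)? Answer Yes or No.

A valid assignment using 6 stock rods:
  stock rod 1: 675 = 675
  stock rod 2: 575 + 150 = 725
  stock rod 3: 475 + 250 = 725
  stock rod 4: 450 + 300 = 750
  stock rod 5: 425 + 300 = 725
  stock rod 6: 375 = 375
Every load is within 750 cm, so 6 stock rods suffice.

Yes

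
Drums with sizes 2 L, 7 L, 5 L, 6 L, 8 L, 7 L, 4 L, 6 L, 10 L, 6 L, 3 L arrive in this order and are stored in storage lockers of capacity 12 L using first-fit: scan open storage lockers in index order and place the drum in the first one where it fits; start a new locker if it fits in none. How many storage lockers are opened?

  2 → locker 1 (new)  [load 2/12]
  7 → locker 1  [load 9/12]
  5 → locker 2 (new)  [load 5/12]
  6 → locker 2  [load 11/12]
  8 → locker 3 (new)  [load 8/12]
  7 → locker 4 (new)  [load 7/12]
  4 → locker 3  [load 12/12]
  6 → locker 5 (new)  [load 6/12]
  10 → locker 6 (new)  [load 10/12]
  6 → locker 5  [load 12/12]
  3 → locker 1  [load 12/12]
6 storage lockers opened.

6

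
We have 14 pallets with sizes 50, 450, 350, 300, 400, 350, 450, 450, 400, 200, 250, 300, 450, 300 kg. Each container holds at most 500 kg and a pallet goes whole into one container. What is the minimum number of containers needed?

Total = 450 + 450 + 450 + 450 + 400 + 400 + 350 + 350 + 300 + 300 + 300 + 250 + 200 + 50 = 4700 kg.
Lower bound: ⌈4700/500⌉ = 10 containers.
Also, 11 pallets each exceed 250 kg, and no two of those can share a container, so at least 11 containers are needed.
A packing using 12 containers:
  container 1: 450 + 50 = 500
  container 2: 450 = 450
  container 3: 450 = 450
  container 4: 450 = 450
  container 5: 400 = 400
  container 6: 400 = 400
  container 7: 350 = 350
  container 8: 350 = 350
  container 9: 300 + 200 = 500
  container 10: 300 = 300
  container 11: 300 = 300
  container 12: 250 = 250
No arrangement into 11 containers stays within capacity, so 12 is optimal.

12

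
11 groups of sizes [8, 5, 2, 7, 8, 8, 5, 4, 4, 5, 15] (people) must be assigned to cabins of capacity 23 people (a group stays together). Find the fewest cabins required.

4

Total = 15 + 8 + 8 + 8 + 7 + 5 + 5 + 5 + 4 + 4 + 2 = 71 people.
Lower bound: ⌈71/23⌉ = 4 cabins.
A packing using 4 cabins:
  cabin 1: 15 + 8 = 23
  cabin 2: 8 + 8 + 7 = 23
  cabin 3: 5 + 5 + 5 + 4 + 4 = 23
  cabin 4: 2 = 2
This matches the lower bound, so 4 is optimal.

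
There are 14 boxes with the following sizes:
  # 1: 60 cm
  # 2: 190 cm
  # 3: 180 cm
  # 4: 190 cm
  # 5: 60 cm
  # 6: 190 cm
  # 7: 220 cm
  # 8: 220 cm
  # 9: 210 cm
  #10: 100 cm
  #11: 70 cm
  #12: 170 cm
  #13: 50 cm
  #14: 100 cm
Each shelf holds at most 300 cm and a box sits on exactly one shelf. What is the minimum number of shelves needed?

Total = 220 + 220 + 210 + 190 + 190 + 190 + 180 + 170 + 100 + 100 + 70 + 60 + 60 + 50 = 2010 cm.
Lower bound: ⌈2010/300⌉ = 7 shelves.
Also, 8 boxes each exceed 150 cm, and no two of those can share a shelf, so at least 8 shelves are needed.
A packing using 8 shelves:
  shelf 1: 220 + 70 = 290
  shelf 2: 220 + 60 = 280
  shelf 3: 210 + 60 = 270
  shelf 4: 190 + 100 = 290
  shelf 5: 190 + 100 = 290
  shelf 6: 190 + 50 = 240
  shelf 7: 180 = 180
  shelf 8: 170 = 170
This matches the lower bound, so 8 is optimal.

8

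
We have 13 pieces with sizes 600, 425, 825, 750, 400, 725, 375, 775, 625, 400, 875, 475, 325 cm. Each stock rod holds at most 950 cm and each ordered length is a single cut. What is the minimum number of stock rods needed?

10

Total = 875 + 825 + 775 + 750 + 725 + 625 + 600 + 475 + 425 + 400 + 400 + 375 + 325 = 7575 cm.
Lower bound: ⌈7575/950⌉ = 8 stock rods.
A packing using 10 stock rods:
  stock rod 1: 875 = 875
  stock rod 2: 825 = 825
  stock rod 3: 775 = 775
  stock rod 4: 750 = 750
  stock rod 5: 725 = 725
  stock rod 6: 625 + 325 = 950
  stock rod 7: 600 = 600
  stock rod 8: 475 + 425 = 900
  stock rod 9: 400 + 400 = 800
  stock rod 10: 375 = 375
No arrangement into 9 stock rods stays within capacity, so 10 is optimal.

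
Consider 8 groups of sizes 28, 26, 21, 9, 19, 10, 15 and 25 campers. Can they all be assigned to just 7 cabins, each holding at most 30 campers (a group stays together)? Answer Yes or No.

A valid assignment using 6 cabins:
  cabin 1: 28 = 28
  cabin 2: 26 = 26
  cabin 3: 25 = 25
  cabin 4: 21 + 9 = 30
  cabin 5: 19 + 10 = 29
  cabin 6: 15 = 15
That uses only 6 ≤ 7, so 7 cabins are enough.

Yes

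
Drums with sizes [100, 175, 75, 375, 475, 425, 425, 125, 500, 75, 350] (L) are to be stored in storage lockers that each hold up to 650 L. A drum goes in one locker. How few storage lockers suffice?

6

Total = 500 + 475 + 425 + 425 + 375 + 350 + 175 + 125 + 100 + 75 + 75 = 3100 L.
Lower bound: ⌈3100/650⌉ = 5 storage lockers.
Also, 6 drums each exceed 325 L, and no two of those can share a locker, so at least 6 storage lockers are needed.
A packing using 6 storage lockers:
  locker 1: 500 + 125 = 625
  locker 2: 475 + 175 = 650
  locker 3: 425 + 100 + 75 = 600
  locker 4: 425 + 75 = 500
  locker 5: 375 = 375
  locker 6: 350 = 350
This matches the lower bound, so 6 is optimal.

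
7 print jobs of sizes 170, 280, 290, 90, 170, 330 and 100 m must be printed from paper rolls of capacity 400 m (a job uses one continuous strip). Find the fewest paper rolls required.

Total = 330 + 290 + 280 + 170 + 170 + 100 + 90 = 1430 m.
Lower bound: ⌈1430/400⌉ = 4 paper rolls.
A packing using 4 paper rolls:
  roll 1: 330 = 330
  roll 2: 290 + 100 = 390
  roll 3: 280 + 90 = 370
  roll 4: 170 + 170 = 340
This matches the lower bound, so 4 is optimal.

4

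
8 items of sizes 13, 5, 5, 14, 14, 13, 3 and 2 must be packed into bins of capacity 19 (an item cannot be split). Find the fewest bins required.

4

Total = 14 + 14 + 13 + 13 + 5 + 5 + 3 + 2 = 69.
Lower bound: ⌈69/19⌉ = 4 bins.
A packing using 4 bins:
  bin 1: 14 + 5 = 19
  bin 2: 14 + 5 = 19
  bin 3: 13 + 3 + 2 = 18
  bin 4: 13 = 13
This matches the lower bound, so 4 is optimal.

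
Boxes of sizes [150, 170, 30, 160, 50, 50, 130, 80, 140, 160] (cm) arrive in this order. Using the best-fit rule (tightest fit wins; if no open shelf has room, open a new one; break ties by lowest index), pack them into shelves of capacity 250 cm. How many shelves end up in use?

6

  150 → shelf 1 (new)  [load 150/250]
  170 → shelf 2 (new)  [load 170/250]
  30 → shelf 2  [load 200/250]
  160 → shelf 3 (new)  [load 160/250]
  50 → shelf 2  [load 250/250]
  50 → shelf 3  [load 210/250]
  130 → shelf 4 (new)  [load 130/250]
  80 → shelf 1  [load 230/250]
  140 → shelf 5 (new)  [load 140/250]
  160 → shelf 6 (new)  [load 160/250]
6 shelves opened.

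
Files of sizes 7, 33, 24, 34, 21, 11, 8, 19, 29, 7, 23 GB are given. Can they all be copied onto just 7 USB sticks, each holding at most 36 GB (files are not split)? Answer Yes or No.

Yes

A valid assignment using 7 USB sticks:
  USB stick 1: 34 = 34
  USB stick 2: 33 = 33
  USB stick 3: 29 + 7 = 36
  USB stick 4: 24 + 11 = 35
  USB stick 5: 23 + 8 = 31
  USB stick 6: 21 + 7 = 28
  USB stick 7: 19 = 19
Every load is within 36 GB, so 7 USB sticks suffice.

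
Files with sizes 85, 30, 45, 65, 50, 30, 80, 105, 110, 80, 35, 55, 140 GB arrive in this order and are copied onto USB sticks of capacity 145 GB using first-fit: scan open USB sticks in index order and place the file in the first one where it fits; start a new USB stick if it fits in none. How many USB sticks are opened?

  85 → USB stick 1 (new)  [load 85/145]
  30 → USB stick 1  [load 115/145]
  45 → USB stick 2 (new)  [load 45/145]
  65 → USB stick 2  [load 110/145]
  50 → USB stick 3 (new)  [load 50/145]
  30 → USB stick 1  [load 145/145]
  80 → USB stick 3  [load 130/145]
  105 → USB stick 4 (new)  [load 105/145]
  110 → USB stick 5 (new)  [load 110/145]
  80 → USB stick 6 (new)  [load 80/145]
  35 → USB stick 2  [load 145/145]
  55 → USB stick 6  [load 135/145]
  140 → USB stick 7 (new)  [load 140/145]
7 USB sticks opened.

7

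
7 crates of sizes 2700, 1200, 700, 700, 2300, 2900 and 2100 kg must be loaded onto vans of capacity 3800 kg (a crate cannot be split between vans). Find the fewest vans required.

4

Total = 2900 + 2700 + 2300 + 2100 + 1200 + 700 + 700 = 12600 kg.
Lower bound: ⌈12600/3800⌉ = 4 vans.
A packing using 4 vans:
  van 1: 2900 + 700 = 3600
  van 2: 2700 + 700 = 3400
  van 3: 2300 + 1200 = 3500
  van 4: 2100 = 2100
This matches the lower bound, so 4 is optimal.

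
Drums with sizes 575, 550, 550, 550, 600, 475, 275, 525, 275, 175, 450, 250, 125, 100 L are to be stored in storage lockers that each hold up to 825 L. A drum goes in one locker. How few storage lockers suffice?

Total = 600 + 575 + 550 + 550 + 550 + 525 + 475 + 450 + 275 + 275 + 250 + 175 + 125 + 100 = 5475 L.
Lower bound: ⌈5475/825⌉ = 7 storage lockers.
Also, 8 drums each exceed 825/2 L, and no two of those can share a locker, so at least 8 storage lockers are needed.
A packing using 8 storage lockers:
  locker 1: 600 + 175 = 775
  locker 2: 575 + 250 = 825
  locker 3: 550 + 275 = 825
  locker 4: 550 + 275 = 825
  locker 5: 550 + 125 + 100 = 775
  locker 6: 525 = 525
  locker 7: 475 = 475
  locker 8: 450 = 450
This matches the lower bound, so 8 is optimal.

8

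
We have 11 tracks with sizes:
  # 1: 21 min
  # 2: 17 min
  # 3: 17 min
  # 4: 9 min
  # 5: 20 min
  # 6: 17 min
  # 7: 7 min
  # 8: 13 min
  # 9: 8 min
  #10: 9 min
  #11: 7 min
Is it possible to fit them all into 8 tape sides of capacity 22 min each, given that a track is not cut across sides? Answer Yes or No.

A valid assignment using 8 tape sides:
  side 1: 21 = 21
  side 2: 20 = 20
  side 3: 17 = 17
  side 4: 17 = 17
  side 5: 17 = 17
  side 6: 13 + 9 = 22
  side 7: 9 + 8 = 17
  side 8: 7 + 7 = 14
Every load is within 22 min, so 8 tape sides suffice.

Yes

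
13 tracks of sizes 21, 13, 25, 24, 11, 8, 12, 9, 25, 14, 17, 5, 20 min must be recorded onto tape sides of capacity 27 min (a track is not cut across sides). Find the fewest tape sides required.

Total = 25 + 25 + 24 + 21 + 20 + 17 + 14 + 13 + 12 + 11 + 9 + 8 + 5 = 204 min.
Lower bound: ⌈204/27⌉ = 8 tape sides.
A packing using 9 tape sides:
  side 1: 25 = 25
  side 2: 25 = 25
  side 3: 24 = 24
  side 4: 21 + 5 = 26
  side 5: 20 = 20
  side 6: 17 + 9 = 26
  side 7: 14 + 13 = 27
  side 8: 12 + 11 = 23
  side 9: 8 = 8
No arrangement into 8 tape sides stays within capacity, so 9 is optimal.

9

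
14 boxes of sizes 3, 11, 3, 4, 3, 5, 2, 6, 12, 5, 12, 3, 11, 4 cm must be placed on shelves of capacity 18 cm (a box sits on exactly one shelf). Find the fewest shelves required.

5

Total = 12 + 12 + 11 + 11 + 6 + 5 + 5 + 4 + 4 + 3 + 3 + 3 + 3 + 2 = 84 cm.
Lower bound: ⌈84/18⌉ = 5 shelves.
A packing using 5 shelves:
  shelf 1: 12 + 6 = 18
  shelf 2: 12 + 5 = 17
  shelf 3: 11 + 5 + 2 = 18
  shelf 4: 11 + 4 + 3 = 18
  shelf 5: 4 + 3 + 3 + 3 = 13
This matches the lower bound, so 5 is optimal.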